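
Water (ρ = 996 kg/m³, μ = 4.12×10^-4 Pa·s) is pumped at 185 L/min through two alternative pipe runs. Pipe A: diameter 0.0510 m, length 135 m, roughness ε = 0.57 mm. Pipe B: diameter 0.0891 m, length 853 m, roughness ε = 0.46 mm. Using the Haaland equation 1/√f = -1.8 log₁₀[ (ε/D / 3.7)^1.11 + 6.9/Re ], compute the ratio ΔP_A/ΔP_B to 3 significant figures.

Pipe A: V = Q/A = 0.003083/0.002043 = 1.509 m/s; Re = 1.861e+05; ε/D = 0.0112; Haaland → f = 0.03973; ΔP_A = f(L/D)(ρV²/2) = 1.193e+05 Pa.
Pipe B: V = Q/A = 0.003083/0.006235 = 0.4945 m/s; Re = 1.065e+05; ε/D = 0.00516; Haaland → f = 0.03151; ΔP_B = f(L/D)(ρV²/2) = 3.674e+04 Pa.
ΔP_A/ΔP_B = 1.193e+05/3.674e+04 = 3.25.

ΔP_A/ΔP_B ≈ 3.25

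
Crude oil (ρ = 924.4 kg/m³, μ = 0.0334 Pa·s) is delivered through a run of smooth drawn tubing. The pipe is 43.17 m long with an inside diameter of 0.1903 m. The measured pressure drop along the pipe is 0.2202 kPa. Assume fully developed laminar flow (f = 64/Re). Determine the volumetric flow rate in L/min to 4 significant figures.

Q ≈ 294.9 L/min

For laminar flow, f = 64/Re with Re = ρVD/μ, so Darcy-Weisbach reduces to ΔP = 32μLV/D². Solving for V: V = ΔP·D²/(32μL) = 220.2·(0.1903)²/(32·0.0334·43.17) = 0.1728 m/s.
Check: Re = ρVD/μ = 924.4·0.1728·0.1903/0.0334 = 910.3 < 2300, so the laminar assumption holds.
Q = V·A = 0.1728·(π/4·0.1903²) = 0.004916 m³/s = 294.9 L/min.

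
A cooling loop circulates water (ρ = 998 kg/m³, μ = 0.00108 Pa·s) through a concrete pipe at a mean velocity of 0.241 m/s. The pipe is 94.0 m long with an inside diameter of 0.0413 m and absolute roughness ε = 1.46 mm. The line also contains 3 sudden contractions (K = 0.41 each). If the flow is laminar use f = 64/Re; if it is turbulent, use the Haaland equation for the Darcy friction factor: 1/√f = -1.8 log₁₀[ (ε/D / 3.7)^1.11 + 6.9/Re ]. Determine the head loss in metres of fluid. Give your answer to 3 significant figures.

h_f ≈ 0.438 m

Reynolds number Re = ρVD/μ = 998 · 0.241 · 0.0413 / 0.00108 = 9198.
Re > 4000 → turbulent. Relative roughness ε/D = 0.00146/0.0413 = 0.0354. Haaland: 1/√f = -1.8 log₁₀[(0.0354/3.7)^1.11 + 6.9/9198] = -1.8 log₁₀[0.00573 + 0.00075] = 3.939, so f = 0.06444.
Total minor-loss coefficient ΣK = 3·0.41 = 1.23.
ΔP = [f·L/D + ΣK]·(ρV²/2) = [0.06444·94/0.0413 + 1.23]·(998·0.241²/2) = [146.7 + 1.23]·28.98 = 4286 Pa.
Head loss h_f = ΔP/(ρg) = 4286/(998·9.81) = 0.438 m.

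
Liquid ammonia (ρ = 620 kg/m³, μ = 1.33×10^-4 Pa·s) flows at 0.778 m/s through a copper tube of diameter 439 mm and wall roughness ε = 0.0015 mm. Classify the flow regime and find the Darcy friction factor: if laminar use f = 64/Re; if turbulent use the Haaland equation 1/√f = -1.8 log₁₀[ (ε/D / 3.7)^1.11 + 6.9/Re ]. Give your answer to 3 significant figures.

Re = ρVD/μ = 620·0.778·0.439/0.000133 = 1.592e+06.
Re > 4000 → turbulent. ε/D = 1.5e-06/0.439 = 3.42e-06; Haaland: 1/√f = -1.8 log₁₀[2e-07 + 4.33e-06] = 9.618, so f = 0.01081.

f ≈ 0.0108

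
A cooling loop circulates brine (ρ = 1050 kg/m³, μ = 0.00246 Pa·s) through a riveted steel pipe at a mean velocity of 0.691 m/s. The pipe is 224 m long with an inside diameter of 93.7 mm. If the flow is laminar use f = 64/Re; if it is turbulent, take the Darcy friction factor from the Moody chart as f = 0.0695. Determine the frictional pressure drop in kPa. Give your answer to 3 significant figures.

Reynolds number Re = ρVD/μ = 1050 · 0.691 · 0.0937 / 0.00246 = 2.764e+04.
Re > 4000 → turbulent; use the Moody-chart value f = 0.0695.
Darcy-Weisbach: ΔP = f(L/D)(ρV²/2) = 0.0695·(224/0.0937)·(1050·0.691²/2) = 0.0695·2391·250.7 = 4.165e+04 Pa.
ΔP = 4.165e+04 Pa = 41.6 kPa.

ΔP ≈ 41.6 kPa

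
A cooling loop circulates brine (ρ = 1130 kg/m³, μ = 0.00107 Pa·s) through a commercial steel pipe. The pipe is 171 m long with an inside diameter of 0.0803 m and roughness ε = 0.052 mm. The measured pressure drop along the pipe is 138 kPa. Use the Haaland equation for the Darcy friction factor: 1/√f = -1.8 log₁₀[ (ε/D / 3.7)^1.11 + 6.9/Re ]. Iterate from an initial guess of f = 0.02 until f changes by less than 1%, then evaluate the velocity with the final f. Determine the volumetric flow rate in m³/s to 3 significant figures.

Q ≈ 0.0123 m³/s

Rearranging Darcy-Weisbach: V = √(2·ΔP·D/(f·L·ρ)). With ε/D = 5.2e-05/0.0803 = 0.000648, iterate starting from f = 0.02:
  f = 0.02 → V = √(2·1.38e+05·0.0803/(0.02·171·1130)) = 2.395 m/s; Re = ρVD/μ = 2.031e+05; f → 0.01936
  f = 0.01936 → V = 2.434 m/s; Re = 2.064e+05; f → 0.01933
Converged (Δf/f < 1%). With the final f = 0.01933: V = √(2·1.38e+05·0.0803/(0.01933·171·1130)) = 2.436 m/s.
Q = V·A = 2.436·(π/4·0.0803²) = 0.01234 m³/s = 0.0123 m³/s.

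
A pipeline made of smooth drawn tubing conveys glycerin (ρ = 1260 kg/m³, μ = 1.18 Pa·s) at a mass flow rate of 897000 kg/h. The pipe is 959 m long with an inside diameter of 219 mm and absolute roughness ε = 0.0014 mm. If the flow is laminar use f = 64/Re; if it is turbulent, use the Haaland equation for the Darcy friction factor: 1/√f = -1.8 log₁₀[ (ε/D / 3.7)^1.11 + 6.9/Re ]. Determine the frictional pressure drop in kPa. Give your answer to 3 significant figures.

ṁ = 897000 kg/h = 897000/3600 = 249.2 kg/s.
A = πD²/4 = π(0.219)²/4 = 0.03767 m²; mean velocity V = ṁ/(ρA) = 249.2/(1260 · 0.03767) = 5.25 m/s.
Reynolds number Re = ρVD/μ = 1260 · 5.25 · 0.219 / 1.18 = 1228.
Re < 2300 → laminar flow, so f = 64/Re = 64/1228 = 0.05213 (the turbulent correlation is not needed).
Darcy-Weisbach: ΔP = f(L/D)(ρV²/2) = 0.05213·(959/0.219)·(1260·5.25²/2) = 0.05213·4379·1.736e+04 = 3.964e+06 Pa.
ΔP = 3.964e+06 Pa = 3960 kPa.

ΔP ≈ 3960 kPa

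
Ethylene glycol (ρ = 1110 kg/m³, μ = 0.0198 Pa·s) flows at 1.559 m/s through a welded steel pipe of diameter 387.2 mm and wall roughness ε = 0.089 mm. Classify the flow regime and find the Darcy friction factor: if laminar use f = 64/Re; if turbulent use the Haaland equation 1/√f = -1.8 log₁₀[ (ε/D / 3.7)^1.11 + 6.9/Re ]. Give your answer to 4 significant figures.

f ≈ 0.02320

Re = ρVD/μ = 1110·1.559·0.3872/0.0198 = 3.384e+04.
Re > 4000 → turbulent. ε/D = 8.9e-05/0.3872 = 0.00023; Haaland: 1/√f = -1.8 log₁₀[2.14e-05 + 0.000204] = 6.565, so f = 0.0232.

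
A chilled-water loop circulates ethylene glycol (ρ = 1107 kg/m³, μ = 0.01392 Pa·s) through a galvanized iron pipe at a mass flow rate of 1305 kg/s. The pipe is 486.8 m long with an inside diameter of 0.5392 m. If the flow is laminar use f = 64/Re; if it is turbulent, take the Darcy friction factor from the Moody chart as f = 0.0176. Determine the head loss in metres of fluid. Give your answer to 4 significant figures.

h_f ≈ 21.59 m

A = πD²/4 = π(0.5392)²/4 = 0.2283 m²; mean velocity V = ṁ/(ρA) = 1305/(1107 · 0.2283) = 5.163 m/s.
Reynolds number Re = ρVD/μ = 1107 · 5.163 · 0.5392 / 0.0139 = 2.214e+05.
Re > 4000 → turbulent; use the Moody-chart value f = 0.0176.
Darcy-Weisbach: ΔP = f(L/D)(ρV²/2) = 0.0176·(486.8/0.5392)·(1107·5.163²/2) = 0.0176·902.8·1.475e+04 = 2.344e+05 Pa.
Head loss h_f = ΔP/(ρg) = 2.344e+05/(1107·9.81) = 21.59 m.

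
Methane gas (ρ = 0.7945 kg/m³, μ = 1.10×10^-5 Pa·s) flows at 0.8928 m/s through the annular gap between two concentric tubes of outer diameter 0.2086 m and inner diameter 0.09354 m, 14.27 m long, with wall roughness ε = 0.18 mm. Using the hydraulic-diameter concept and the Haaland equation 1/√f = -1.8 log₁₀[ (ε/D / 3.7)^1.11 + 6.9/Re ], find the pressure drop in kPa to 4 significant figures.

Hydraulic diameter D_h = 4A/P = D_o - D_i = 0.2086 - 0.09354 = 0.1151 m.
Re = ρVD_h/μ = 0.7945·0.8928·0.1151/1.1e-05 = 7420.
ε/D_h = 0.00018/0.1151 = 0.00156; Haaland gives 1/√f = -1.8 log₁₀[0.00018+0.00093] = 5.319, so f = 0.03535.
ΔP = f(L/D_h)(ρV²/2) = 0.03535·14.27/0.1151·0.3166 = 1.388 Pa.
ΔP = 0.001388 kPa.

ΔP ≈ 0.001388 kPa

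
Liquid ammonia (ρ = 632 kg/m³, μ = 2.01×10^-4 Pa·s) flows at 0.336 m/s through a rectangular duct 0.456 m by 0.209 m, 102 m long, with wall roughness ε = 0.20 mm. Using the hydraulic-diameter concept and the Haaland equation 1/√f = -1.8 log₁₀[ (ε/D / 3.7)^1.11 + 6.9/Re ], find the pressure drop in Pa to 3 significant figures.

ΔP ≈ 243 Pa

Hydraulic diameter D_h = 4A/P = 4·(0.456·0.209)/(2·(0.456+0.209)) = 0.3812/1.33 = 0.2866 m.
Re = ρVD_h/μ = 632·0.336·0.2866/0.000201 = 3.028e+05.
ε/D_h = 0.0002/0.2866 = 0.000698; Haaland gives 1/√f = -1.8 log₁₀[7.34e-05+2.28e-05] = 7.23, so f = 0.01913.
ΔP = f(L/D_h)(ρV²/2) = 0.01913·102/0.2866·35.68 = 242.9 Pa.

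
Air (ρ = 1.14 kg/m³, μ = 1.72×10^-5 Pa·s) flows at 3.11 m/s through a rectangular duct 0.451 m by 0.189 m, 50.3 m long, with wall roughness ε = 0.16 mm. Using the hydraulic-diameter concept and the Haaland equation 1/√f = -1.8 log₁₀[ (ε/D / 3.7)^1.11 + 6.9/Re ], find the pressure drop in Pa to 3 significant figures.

Hydraulic diameter D_h = 4A/P = 4·(0.451·0.189)/(2·(0.451+0.189)) = 0.341/1.28 = 0.2664 m.
Re = ρVD_h/μ = 1.14·3.11·0.2664/1.72e-05 = 5.491e+04.
ε/D_h = 0.00016/0.2664 = 0.000601; Haaland gives 1/√f = -1.8 log₁₀[6.22e-05+0.000126] = 6.707, so f = 0.02223.
ΔP = f(L/D_h)(ρV²/2) = 0.02223·50.3/0.2664·5.513 = 23.14 Pa.

ΔP ≈ 23.1 Pa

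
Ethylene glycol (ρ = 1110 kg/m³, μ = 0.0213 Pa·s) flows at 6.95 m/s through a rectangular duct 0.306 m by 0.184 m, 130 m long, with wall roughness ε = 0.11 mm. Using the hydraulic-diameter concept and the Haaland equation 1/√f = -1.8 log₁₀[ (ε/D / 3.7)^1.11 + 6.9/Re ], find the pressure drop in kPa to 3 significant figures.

ΔP ≈ 311 kPa

Hydraulic diameter D_h = 4A/P = 4·(0.306·0.184)/(2·(0.306+0.184)) = 0.2252/0.98 = 0.2298 m.
Re = ρVD_h/μ = 1110·6.95·0.2298/0.0213 = 8.323e+04.
ε/D_h = 0.00011/0.2298 = 0.000479; Haaland gives 1/√f = -1.8 log₁₀[4.83e-05+8.29e-05] = 6.988, so f = 0.02048.
ΔP = f(L/D_h)(ρV²/2) = 0.02048·130/0.2298·2.681e+04 = 3.106e+05 Pa.
ΔP = 311 kPa.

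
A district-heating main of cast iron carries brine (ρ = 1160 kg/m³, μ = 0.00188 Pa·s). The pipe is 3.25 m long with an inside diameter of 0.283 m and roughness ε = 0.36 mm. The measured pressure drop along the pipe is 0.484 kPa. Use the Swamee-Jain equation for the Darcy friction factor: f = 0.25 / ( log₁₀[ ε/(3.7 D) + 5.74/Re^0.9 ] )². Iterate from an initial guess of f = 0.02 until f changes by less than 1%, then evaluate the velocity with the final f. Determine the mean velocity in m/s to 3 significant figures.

V ≈ 1.83 m/s

Rearranging Darcy-Weisbach: V = √(2·ΔP·D/(f·L·ρ)). With ε/D = 0.00036/0.283 = 0.00127, iterate starting from f = 0.02:
  f = 0.02 → V = √(2·484·0.283/(0.02·3.25·1160)) = 1.906 m/s; Re = ρVD/μ = 3.328e+05; f → 0.02173
  f = 0.02173 → V = 1.829 m/s; Re = 3.193e+05; f → 0.02176
Converged (Δf/f < 1%). With the final f = 0.02176: V = √(2·484·0.283/(0.02176·3.25·1160)) = 1.827 m/s.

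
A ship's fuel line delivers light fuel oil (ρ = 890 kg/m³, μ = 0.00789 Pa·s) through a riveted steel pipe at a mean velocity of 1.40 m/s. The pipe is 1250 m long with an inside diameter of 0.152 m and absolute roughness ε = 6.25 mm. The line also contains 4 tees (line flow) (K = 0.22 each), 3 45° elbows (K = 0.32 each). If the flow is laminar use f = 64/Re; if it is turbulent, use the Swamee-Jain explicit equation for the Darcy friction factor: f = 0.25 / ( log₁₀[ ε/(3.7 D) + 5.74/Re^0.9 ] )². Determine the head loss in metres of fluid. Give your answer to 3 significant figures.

Reynolds number Re = ρVD/μ = 890 · 1.4 · 0.152 / 0.00789 = 2.4e+04.
Re > 4000 → turbulent. Relative roughness ε/D = 0.00625/0.152 = 0.0411. Swamee-Jain: f = 0.25/(log₁₀[0.0411/3.7 + 5.74/2.4e+04^0.9])² = 0.25/(log₁₀[0.0111 + 0.000656])² = 0.25/(-1.929)² = 0.06717.
Total minor-loss coefficient ΣK = 4·0.22 + 3·0.32 = 1.84.
ΔP = [f·L/D + ΣK]·(ρV²/2) = [0.06717·1250/0.152 + 1.84]·(890·1.4²/2) = [552.4 + 1.84]·872.2 = 4.834e+05 Pa.
Head loss h_f = ΔP/(ρg) = 4.834e+05/(890·9.81) = 55.4 m.

h_f ≈ 55.4 m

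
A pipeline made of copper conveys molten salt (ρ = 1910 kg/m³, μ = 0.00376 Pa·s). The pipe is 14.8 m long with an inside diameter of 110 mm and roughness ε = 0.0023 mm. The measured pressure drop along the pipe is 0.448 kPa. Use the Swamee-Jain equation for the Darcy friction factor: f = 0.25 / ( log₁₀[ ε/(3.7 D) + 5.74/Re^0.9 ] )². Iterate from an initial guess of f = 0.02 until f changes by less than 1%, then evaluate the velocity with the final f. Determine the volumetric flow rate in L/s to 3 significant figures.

Rearranging Darcy-Weisbach: V = √(2·ΔP·D/(f·L·ρ)). With ε/D = 2.3e-06/0.11 = 2.09e-05, iterate starting from f = 0.02:
  f = 0.02 → V = √(2·448·0.11/(0.02·14.8·1910)) = 0.4175 m/s; Re = ρVD/μ = 2.333e+04; f → 0.0249
  f = 0.0249 → V = 0.3742 m/s; Re = 2.091e+04; f → 0.02558
  f = 0.02558 → V = 0.3692 m/s; Re = 2.063e+04; f → 0.02567
Converged (Δf/f < 1%). With the final f = 0.02567: V = √(2·448·0.11/(0.02567·14.8·1910)) = 0.3686 m/s.
Q = V·A = 0.3686·(π/4·0.11²) = 0.003503 m³/s = 3.50 L/s.

Q ≈ 3.50 L/s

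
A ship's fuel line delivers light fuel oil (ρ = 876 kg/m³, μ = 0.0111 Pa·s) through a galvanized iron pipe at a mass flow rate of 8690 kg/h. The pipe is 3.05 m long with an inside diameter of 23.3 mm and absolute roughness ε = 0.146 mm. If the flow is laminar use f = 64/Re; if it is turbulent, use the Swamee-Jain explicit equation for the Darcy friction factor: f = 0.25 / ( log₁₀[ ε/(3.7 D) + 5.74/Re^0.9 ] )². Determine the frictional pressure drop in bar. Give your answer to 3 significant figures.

ṁ = 8690 kg/h = 8690/3600 = 2.414 kg/s.
A = πD²/4 = π(0.0233)²/4 = 0.0004264 m²; mean velocity V = ṁ/(ρA) = 2.414/(876 · 0.0004264) = 6.463 m/s.
Reynolds number Re = ρVD/μ = 876 · 6.463 · 0.0233 / 0.0111 = 1.188e+04.
Re > 4000 → turbulent. Relative roughness ε/D = 0.000146/0.0233 = 0.00627. Swamee-Jain: f = 0.25/(log₁₀[0.00627/3.7 + 5.74/1.188e+04^0.9])² = 0.25/(log₁₀[0.00169 + 0.00123])² = 0.25/(-2.533)² = 0.03895.
Darcy-Weisbach: ΔP = f(L/D)(ρV²/2) = 0.03895·(3.05/0.0233)·(876·6.463²/2) = 0.03895·130.9·1.829e+04 = 9.327e+04 Pa.
ΔP = 9.327e+04 Pa = 0.933 bar.

ΔP ≈ 0.933 bar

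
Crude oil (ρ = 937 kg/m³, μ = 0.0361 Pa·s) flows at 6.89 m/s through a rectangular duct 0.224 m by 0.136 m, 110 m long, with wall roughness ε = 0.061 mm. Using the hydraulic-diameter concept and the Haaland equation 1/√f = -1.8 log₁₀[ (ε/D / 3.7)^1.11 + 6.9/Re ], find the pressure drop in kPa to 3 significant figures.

Hydraulic diameter D_h = 4A/P = 4·(0.224·0.136)/(2·(0.224+0.136)) = 0.1219/0.72 = 0.1692 m.
Re = ρVD_h/μ = 937·6.89·0.1692/0.0361 = 3.027e+04.
ε/D_h = 6.1e-05/0.1692 = 0.00036; Haaland gives 1/√f = -1.8 log₁₀[3.53e-05+0.000228] = 6.443, so f = 0.02409.
ΔP = f(L/D_h)(ρV²/2) = 0.02409·110/0.1692·2.224e+04 = 3.482e+05 Pa.
ΔP = 348 kPa.

ΔP ≈ 348 kPa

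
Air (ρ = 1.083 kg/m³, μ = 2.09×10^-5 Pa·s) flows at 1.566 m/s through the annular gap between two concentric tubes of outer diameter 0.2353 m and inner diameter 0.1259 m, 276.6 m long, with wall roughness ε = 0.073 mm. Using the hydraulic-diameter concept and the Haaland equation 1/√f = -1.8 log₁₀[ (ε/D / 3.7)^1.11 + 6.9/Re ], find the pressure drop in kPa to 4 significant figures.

ΔP ≈ 0.1098 kPa

Hydraulic diameter D_h = 4A/P = D_o - D_i = 0.2353 - 0.1259 = 0.1094 m.
Re = ρVD_h/μ = 1.083·1.566·0.1094/2.09e-05 = 8878.
ε/D_h = 7.3e-05/0.1094 = 0.000667; Haaland gives 1/√f = -1.8 log₁₀[6.99e-05+0.000777] = 5.53, so f = 0.0327.
ΔP = f(L/D_h)(ρV²/2) = 0.0327·276.6/0.1094·1.328 = 109.8 Pa.
ΔP = 0.1098 kPa.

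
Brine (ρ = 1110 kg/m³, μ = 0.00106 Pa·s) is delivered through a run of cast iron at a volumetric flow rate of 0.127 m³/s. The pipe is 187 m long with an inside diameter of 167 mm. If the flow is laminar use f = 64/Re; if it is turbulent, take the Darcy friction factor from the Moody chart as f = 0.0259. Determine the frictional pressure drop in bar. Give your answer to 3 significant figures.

Cross-sectional area A = πD²/4 = π(0.167)²/4 = 0.0219 m²; mean velocity V = Q/A = 0.127/0.0219 = 5.798 m/s.
Reynolds number Re = ρVD/μ = 1110 · 5.798 · 0.167 / 0.00106 = 1.014e+06.
Re > 4000 → turbulent; use the Moody-chart value f = 0.0259.
Darcy-Weisbach: ΔP = f(L/D)(ρV²/2) = 0.0259·(187/0.167)·(1110·5.798²/2) = 0.0259·1120·1.866e+04 = 5.411e+05 Pa.
ΔP = 5.411e+05 Pa = 5.41 bar.

ΔP ≈ 5.41 bar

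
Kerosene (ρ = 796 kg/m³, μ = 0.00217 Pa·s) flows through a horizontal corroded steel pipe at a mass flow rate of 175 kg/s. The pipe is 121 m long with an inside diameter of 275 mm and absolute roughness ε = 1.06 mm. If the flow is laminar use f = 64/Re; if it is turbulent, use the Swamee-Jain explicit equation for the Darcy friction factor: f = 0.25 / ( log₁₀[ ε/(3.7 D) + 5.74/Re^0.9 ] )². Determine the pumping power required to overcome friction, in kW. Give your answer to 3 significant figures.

A = πD²/4 = π(0.275)²/4 = 0.0594 m²; mean velocity V = ṁ/(ρA) = 175/(796 · 0.0594) = 3.701 m/s.
Reynolds number Re = ρVD/μ = 796 · 3.701 · 0.275 / 0.00217 = 3.734e+05.
Re > 4000 → turbulent. Relative roughness ε/D = 0.00106/0.275 = 0.00385. Swamee-Jain: f = 0.25/(log₁₀[0.00385/3.7 + 5.74/3.734e+05^0.9])² = 0.25/(log₁₀[0.00104 + 5.55e-05])² = 0.25/(-2.96)² = 0.02854.
Darcy-Weisbach: ΔP = f(L/D)(ρV²/2) = 0.02854·(121/0.275)·(796·3.701²/2) = 0.02854·440·5453 = 6.847e+04 Pa.
Q = ṁ/ρ = 175/796 = 0.2198 m³/s.
Pumping power P = QΔP = 0.2198·6.847e+04 = 15050 W = 15.1 kW.

P ≈ 15.1 kW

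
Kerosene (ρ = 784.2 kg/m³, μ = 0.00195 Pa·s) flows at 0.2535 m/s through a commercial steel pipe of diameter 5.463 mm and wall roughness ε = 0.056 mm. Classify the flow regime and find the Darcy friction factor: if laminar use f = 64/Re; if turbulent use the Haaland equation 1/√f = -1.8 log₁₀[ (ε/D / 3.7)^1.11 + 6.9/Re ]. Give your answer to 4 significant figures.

f ≈ 0.1149

Re = ρVD/μ = 784.2·0.2535·0.005463/0.00195 = 556.9.
Re < 2300 → laminar, so f = 64/Re = 0.1149 (roughness is irrelevant in laminar flow).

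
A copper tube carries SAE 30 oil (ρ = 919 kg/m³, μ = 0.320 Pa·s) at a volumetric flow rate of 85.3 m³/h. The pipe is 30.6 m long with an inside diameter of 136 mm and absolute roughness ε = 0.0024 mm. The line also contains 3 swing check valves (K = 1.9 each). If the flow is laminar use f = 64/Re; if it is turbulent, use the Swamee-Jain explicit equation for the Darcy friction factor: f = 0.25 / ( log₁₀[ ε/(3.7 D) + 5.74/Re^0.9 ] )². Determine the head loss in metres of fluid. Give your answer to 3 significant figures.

h_f ≈ 3.84 m

Q = 85.3 m³/h = 85.3/3600 = 0.02369 m³/s.
Cross-sectional area A = πD²/4 = π(0.136)²/4 = 0.01453 m²; mean velocity V = Q/A = 0.02369/0.01453 = 1.631 m/s.
Reynolds number Re = ρVD/μ = 919 · 1.631 · 0.136 / 0.32 = 637.1.
Re < 2300 → laminar flow, so f = 64/Re = 64/637.1 = 0.1005 (the turbulent correlation is not needed).
Total minor-loss coefficient ΣK = 3·1.9 = 5.7.
ΔP = [f·L/D + ΣK]·(ρV²/2) = [0.1005·30.6/0.136 + 5.7]·(919·1.631²/2) = [22.6 + 5.7]·1222 = 3.46e+04 Pa.
Head loss h_f = ΔP/(ρg) = 3.46e+04/(919·9.81) = 3.84 m.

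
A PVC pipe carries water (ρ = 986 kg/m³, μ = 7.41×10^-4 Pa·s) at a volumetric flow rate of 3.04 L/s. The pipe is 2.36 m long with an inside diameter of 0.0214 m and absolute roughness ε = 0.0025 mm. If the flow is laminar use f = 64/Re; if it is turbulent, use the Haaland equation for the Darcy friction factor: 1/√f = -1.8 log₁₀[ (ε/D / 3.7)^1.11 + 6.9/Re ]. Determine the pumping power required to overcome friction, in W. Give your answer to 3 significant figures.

Q = 3.04 L/s = 3.04/1000 = 0.00304 m³/s.
Cross-sectional area A = πD²/4 = π(0.0214)²/4 = 0.0003597 m²; mean velocity V = Q/A = 0.00304/0.0003597 = 8.452 m/s.
Reynolds number Re = ρVD/μ = 986 · 8.452 · 0.0214 / 0.000741 = 2.407e+05.
Re > 4000 → turbulent. Relative roughness ε/D = 2.5e-06/0.0214 = 0.000117. Haaland: 1/√f = -1.8 log₁₀[(0.000117/3.7)^1.11 + 6.9/2.407e+05] = -1.8 log₁₀[1.01e-05 + 2.87e-05] = 7.941, so f = 0.01586.
Darcy-Weisbach: ΔP = f(L/D)(ρV²/2) = 0.01586·(2.36/0.0214)·(986·8.452²/2) = 0.01586·110.3·3.522e+04 = 6.159e+04 Pa.
Pumping power P = QΔP = 0.00304·6.159e+04 = 187.2 W = 187 W.

P ≈ 187 W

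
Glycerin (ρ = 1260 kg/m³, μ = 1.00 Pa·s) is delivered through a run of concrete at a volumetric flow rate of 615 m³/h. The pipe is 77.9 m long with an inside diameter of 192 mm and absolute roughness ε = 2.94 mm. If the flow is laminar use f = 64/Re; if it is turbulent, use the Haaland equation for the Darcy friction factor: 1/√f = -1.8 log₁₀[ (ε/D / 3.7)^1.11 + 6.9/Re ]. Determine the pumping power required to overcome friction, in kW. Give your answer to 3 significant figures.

P ≈ 68.2 kW

Q = 615 m³/h = 615/3600 = 0.1708 m³/s.
Cross-sectional area A = πD²/4 = π(0.192)²/4 = 0.02895 m²; mean velocity V = Q/A = 0.1708/0.02895 = 5.9 m/s.
Reynolds number Re = ρVD/μ = 1260 · 5.9 · 0.192 / 1 = 1427.
Re < 2300 → laminar flow, so f = 64/Re = 64/1427 = 0.04484 (the turbulent correlation is not needed).
Darcy-Weisbach: ΔP = f(L/D)(ρV²/2) = 0.04484·(77.9/0.192)·(1260·5.9²/2) = 0.04484·405.7·2.193e+04 = 3.99e+05 Pa.
Pumping power P = QΔP = 0.1708·3.99e+05 = 68160 W = 68.2 kW.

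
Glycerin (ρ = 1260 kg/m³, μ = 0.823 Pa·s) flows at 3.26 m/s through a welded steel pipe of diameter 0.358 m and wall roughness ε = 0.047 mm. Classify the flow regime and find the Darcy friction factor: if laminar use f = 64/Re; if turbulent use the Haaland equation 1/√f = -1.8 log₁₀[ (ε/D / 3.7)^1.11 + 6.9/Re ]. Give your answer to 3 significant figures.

f ≈ 0.0358

Re = ρVD/μ = 1260·3.26·0.358/0.823 = 1787.
Re < 2300 → laminar, so f = 64/Re = 0.03582 (roughness is irrelevant in laminar flow).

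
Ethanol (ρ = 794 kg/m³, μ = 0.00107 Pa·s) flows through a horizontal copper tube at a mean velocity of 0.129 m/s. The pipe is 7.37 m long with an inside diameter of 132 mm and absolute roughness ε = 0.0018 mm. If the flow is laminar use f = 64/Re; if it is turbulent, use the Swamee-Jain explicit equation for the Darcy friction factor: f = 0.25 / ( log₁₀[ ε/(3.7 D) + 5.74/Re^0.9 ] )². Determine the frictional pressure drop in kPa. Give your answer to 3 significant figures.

Reynolds number Re = ρVD/μ = 794 · 0.129 · 0.132 / 0.00107 = 1.264e+04.
Re > 4000 → turbulent. Relative roughness ε/D = 1.8e-06/0.132 = 1.36e-05. Swamee-Jain: f = 0.25/(log₁₀[1.36e-05/3.7 + 5.74/1.264e+04^0.9])² = 0.25/(log₁₀[3.69e-06 + 0.00117])² = 0.25/(-2.931)² = 0.0291.
Darcy-Weisbach: ΔP = f(L/D)(ρV²/2) = 0.0291·(7.37/0.132)·(794·0.129²/2) = 0.0291·55.83·6.606 = 10.73 Pa.
ΔP = 10.73 Pa = 0.0107 kPa.

ΔP ≈ 0.0107 kPa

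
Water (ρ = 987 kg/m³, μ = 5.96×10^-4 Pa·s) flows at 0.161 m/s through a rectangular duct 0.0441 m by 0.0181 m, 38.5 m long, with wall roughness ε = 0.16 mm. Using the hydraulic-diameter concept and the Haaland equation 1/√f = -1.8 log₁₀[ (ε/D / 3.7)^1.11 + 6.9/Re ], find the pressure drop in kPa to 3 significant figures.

ΔP ≈ 0.792 kPa

Hydraulic diameter D_h = 4A/P = 4·(0.0441·0.0181)/(2·(0.0441+0.0181)) = 0.003193/0.1244 = 0.02567 m.
Re = ρVD_h/μ = 987·0.161·0.02567/0.000596 = 6843.
ε/D_h = 0.00016/0.02567 = 0.00623; Haaland gives 1/√f = -1.8 log₁₀[0.000835+0.00101] = 4.922, so f = 0.04128.
ΔP = f(L/D_h)(ρV²/2) = 0.04128·38.5/0.02567·12.79 = 792 Pa.
ΔP = 0.792 kPa.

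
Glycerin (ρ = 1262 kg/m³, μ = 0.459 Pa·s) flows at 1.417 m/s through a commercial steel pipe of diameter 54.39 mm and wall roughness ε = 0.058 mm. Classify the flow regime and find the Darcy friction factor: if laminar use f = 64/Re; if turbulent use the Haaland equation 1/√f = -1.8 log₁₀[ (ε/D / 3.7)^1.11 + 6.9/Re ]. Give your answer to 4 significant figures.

f ≈ 0.3020

Re = ρVD/μ = 1262·1.417·0.05439/0.459 = 211.9.
Re < 2300 → laminar, so f = 64/Re = 0.302 (roughness is irrelevant in laminar flow).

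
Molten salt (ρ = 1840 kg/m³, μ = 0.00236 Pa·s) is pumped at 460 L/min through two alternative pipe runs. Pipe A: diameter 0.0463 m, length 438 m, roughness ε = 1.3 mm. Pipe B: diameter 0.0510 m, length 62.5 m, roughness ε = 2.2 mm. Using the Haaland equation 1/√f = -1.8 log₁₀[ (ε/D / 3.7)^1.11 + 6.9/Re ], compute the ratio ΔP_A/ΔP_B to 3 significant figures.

ΔP_A/ΔP_B ≈ 9.46

Pipe A: V = Q/A = 0.007667/0.001684 = 4.554 m/s; Re = 1.644e+05; ε/D = 0.0281; Haaland → f = 0.05594; ΔP_A = f(L/D)(ρV²/2) = 1.009e+07 Pa.
Pipe B: V = Q/A = 0.007667/0.002043 = 3.753 m/s; Re = 1.492e+05; ε/D = 0.0431; Haaland → f = 0.06719; ΔP_B = f(L/D)(ρV²/2) = 1.067e+06 Pa.
ΔP_A/ΔP_B = 1.009e+07/1.067e+06 = 9.46.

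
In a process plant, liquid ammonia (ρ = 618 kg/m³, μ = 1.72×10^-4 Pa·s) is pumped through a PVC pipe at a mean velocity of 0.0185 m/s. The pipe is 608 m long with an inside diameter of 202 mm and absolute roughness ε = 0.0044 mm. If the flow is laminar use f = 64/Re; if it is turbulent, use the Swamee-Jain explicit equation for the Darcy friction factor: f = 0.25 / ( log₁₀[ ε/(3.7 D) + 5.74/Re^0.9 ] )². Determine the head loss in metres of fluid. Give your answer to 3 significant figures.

Reynolds number Re = ρVD/μ = 618 · 0.0185 · 0.202 / 0.000172 = 1.343e+04.
Re > 4000 → turbulent. Relative roughness ε/D = 4.4e-06/0.202 = 2.18e-05. Swamee-Jain: f = 0.25/(log₁₀[2.18e-05/3.7 + 5.74/1.343e+04^0.9])² = 0.25/(log₁₀[5.89e-06 + 0.00111])² = 0.25/(-2.954)² = 0.02865.
Darcy-Weisbach: ΔP = f(L/D)(ρV²/2) = 0.02865·(608/0.202)·(618·0.0185²/2) = 0.02865·3010·0.1058 = 9.12 Pa.
Head loss h_f = ΔP/(ρg) = 9.12/(618·9.81) = 0.00150 m.

h_f ≈ 0.00150 m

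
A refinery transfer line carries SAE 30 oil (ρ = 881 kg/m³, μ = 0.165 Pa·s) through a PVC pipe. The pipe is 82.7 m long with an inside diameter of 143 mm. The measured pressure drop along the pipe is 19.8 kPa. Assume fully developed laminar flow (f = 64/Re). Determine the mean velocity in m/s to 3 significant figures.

For laminar flow, f = 64/Re with Re = ρVD/μ, so Darcy-Weisbach reduces to ΔP = 32μLV/D². Solving for V: V = ΔP·D²/(32μL) = 1.98e+04·(0.143)²/(32·0.165·82.7) = 0.9273 m/s.
Check: Re = ρVD/μ = 881·0.9273·0.143/0.165 = 708 < 2300, so the laminar assumption holds.

V ≈ 0.927 m/s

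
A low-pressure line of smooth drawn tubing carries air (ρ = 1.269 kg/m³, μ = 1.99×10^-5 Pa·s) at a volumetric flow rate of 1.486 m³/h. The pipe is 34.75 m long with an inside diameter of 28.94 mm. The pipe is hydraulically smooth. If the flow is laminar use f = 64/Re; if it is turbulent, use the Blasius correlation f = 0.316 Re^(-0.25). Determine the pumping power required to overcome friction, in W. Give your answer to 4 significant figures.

Q = 1.486 m³/h = 1.486/3600 = 0.0004128 m³/s.
Cross-sectional area A = πD²/4 = π(0.02894)²/4 = 0.0006578 m²; mean velocity V = Q/A = 0.0004128/0.0006578 = 0.6275 m/s.
Reynolds number Re = ρVD/μ = 1.269 · 0.6275 · 0.02894 / 1.99e-05 = 1158.
Re < 2300 → laminar flow, so f = 64/Re = 64/1158 = 0.05526 (the turbulent correlation is not needed).
Darcy-Weisbach: ΔP = f(L/D)(ρV²/2) = 0.05526·(34.75/0.02894)·(1.269·0.6275²/2) = 0.05526·1201·0.2499 = 16.58 Pa.
Pumping power P = QΔP = 0.0004128·16.58 = 0.0068439 W = 0.006844 W.

P ≈ 0.006844 W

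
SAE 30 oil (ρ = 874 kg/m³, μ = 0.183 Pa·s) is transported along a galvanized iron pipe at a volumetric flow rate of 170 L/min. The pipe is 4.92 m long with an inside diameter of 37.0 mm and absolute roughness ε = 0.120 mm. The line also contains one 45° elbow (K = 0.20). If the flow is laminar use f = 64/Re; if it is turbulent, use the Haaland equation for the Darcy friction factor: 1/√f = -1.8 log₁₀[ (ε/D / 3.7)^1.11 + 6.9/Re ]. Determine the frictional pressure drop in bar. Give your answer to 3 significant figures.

ΔP ≈ 0.561 bar

Q = 170 L/min = 170/60000 = 0.002833 m³/s.
Cross-sectional area A = πD²/4 = π(0.037)²/4 = 0.001075 m²; mean velocity V = Q/A = 0.002833/0.001075 = 2.635 m/s.
Reynolds number Re = ρVD/μ = 874 · 2.635 · 0.037 / 0.183 = 465.7.
Re < 2300 → laminar flow, so f = 64/Re = 64/465.7 = 0.1374 (the turbulent correlation is not needed).
Total minor-loss coefficient ΣK = 1·0.2 = 0.2.
ΔP = [f·L/D + ΣK]·(ρV²/2) = [0.1374·4.92/0.037 + 0.2]·(874·2.635²/2) = [18.28 + 0.2]·3035 = 5.607e+04 Pa.
ΔP = 5.607e+04 Pa = 0.561 bar.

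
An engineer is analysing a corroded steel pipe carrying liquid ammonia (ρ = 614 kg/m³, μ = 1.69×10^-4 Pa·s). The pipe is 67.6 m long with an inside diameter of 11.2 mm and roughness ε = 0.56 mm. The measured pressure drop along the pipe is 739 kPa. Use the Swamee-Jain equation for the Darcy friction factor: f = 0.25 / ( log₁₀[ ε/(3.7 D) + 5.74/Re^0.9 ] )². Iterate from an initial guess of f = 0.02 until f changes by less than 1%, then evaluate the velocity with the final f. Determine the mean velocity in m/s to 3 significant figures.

V ≈ 2.35 m/s

Rearranging Darcy-Weisbach: V = √(2·ΔP·D/(f·L·ρ)). With ε/D = 0.00056/0.0112 = 0.05, iterate starting from f = 0.02:
  f = 0.02 → V = √(2·7.39e+05·0.0112/(0.02·67.6·614)) = 4.466 m/s; Re = ρVD/μ = 1.817e+05; f → 0.07181
  f = 0.07181 → V = 2.357 m/s; Re = 9.589e+04; f → 0.07201
Converged (Δf/f < 1%). With the final f = 0.07201: V = √(2·7.39e+05·0.0112/(0.07201·67.6·614)) = 2.353 m/s.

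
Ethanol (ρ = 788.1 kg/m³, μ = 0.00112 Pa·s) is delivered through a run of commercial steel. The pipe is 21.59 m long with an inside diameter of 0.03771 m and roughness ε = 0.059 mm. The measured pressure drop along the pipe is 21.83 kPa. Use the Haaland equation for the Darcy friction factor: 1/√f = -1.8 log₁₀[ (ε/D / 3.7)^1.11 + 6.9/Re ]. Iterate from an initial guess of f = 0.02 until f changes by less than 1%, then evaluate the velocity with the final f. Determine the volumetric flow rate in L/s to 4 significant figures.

Rearranging Darcy-Weisbach: V = √(2·ΔP·D/(f·L·ρ)). With ε/D = 5.9e-05/0.03771 = 0.00156, iterate starting from f = 0.02:
  f = 0.02 → V = √(2·2.183e+04·0.03771/(0.02·21.59·788.1)) = 2.2 m/s; Re = ρVD/μ = 5.837e+04; f → 0.02483
  f = 0.02483 → V = 1.974 m/s; Re = 5.238e+04; f → 0.0251
  f = 0.0251 → V = 1.963 m/s; Re = 5.21e+04; f → 0.02512
Converged (Δf/f < 1%). With the final f = 0.02512: V = √(2·2.183e+04·0.03771/(0.02512·21.59·788.1)) = 1.963 m/s.
Q = V·A = 1.963·(π/4·0.03771²) = 0.002192 m³/s = 2.192 L/s.

Q ≈ 2.192 L/s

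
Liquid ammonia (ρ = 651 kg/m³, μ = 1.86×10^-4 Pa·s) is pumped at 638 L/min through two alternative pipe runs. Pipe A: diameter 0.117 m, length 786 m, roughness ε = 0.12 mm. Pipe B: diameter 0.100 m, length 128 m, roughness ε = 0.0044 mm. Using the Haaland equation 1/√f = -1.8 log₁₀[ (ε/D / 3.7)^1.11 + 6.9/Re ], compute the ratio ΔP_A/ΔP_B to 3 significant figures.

ΔP_A/ΔP_B ≈ 4.17

Pipe A: V = Q/A = 0.01063/0.01075 = 0.989 m/s; Re = 4.05e+05; ε/D = 0.00103; Haaland → f = 0.02042; ΔP_A = f(L/D)(ρV²/2) = 4.369e+04 Pa.
Pipe B: V = Q/A = 0.01063/0.007854 = 1.354 m/s; Re = 4.739e+05; ε/D = 4.4e-05; Haaland → f = 0.01371; ΔP_B = f(L/D)(ρV²/2) = 1.047e+04 Pa.
ΔP_A/ΔP_B = 4.369e+04/1.047e+04 = 4.17.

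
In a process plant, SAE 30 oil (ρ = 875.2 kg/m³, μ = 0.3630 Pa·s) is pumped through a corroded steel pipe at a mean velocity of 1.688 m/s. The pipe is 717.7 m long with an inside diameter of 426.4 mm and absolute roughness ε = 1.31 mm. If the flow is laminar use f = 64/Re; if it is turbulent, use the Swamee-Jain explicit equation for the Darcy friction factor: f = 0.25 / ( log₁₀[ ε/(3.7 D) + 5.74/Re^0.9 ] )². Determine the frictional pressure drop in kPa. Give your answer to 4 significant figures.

Reynolds number Re = ρVD/μ = 875.2 · 1.688 · 0.4264 / 0.363 = 1735.
Re < 2300 → laminar flow, so f = 64/Re = 64/1735 = 0.03688 (the turbulent correlation is not needed).
Darcy-Weisbach: ΔP = f(L/D)(ρV²/2) = 0.03688·(717.7/0.4264)·(875.2·1.688²/2) = 0.03688·1683·1247 = 7.74e+04 Pa.
ΔP = 7.74e+04 Pa = 77.40 kPa.

ΔP ≈ 77.40 kPa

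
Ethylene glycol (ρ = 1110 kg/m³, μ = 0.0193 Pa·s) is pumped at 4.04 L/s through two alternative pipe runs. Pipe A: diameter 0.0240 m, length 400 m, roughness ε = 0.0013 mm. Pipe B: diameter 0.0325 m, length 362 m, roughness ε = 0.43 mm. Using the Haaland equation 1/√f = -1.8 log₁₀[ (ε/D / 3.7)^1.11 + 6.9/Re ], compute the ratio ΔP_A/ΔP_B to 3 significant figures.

ΔP_A/ΔP_B ≈ 3.15

Pipe A: V = Q/A = 0.00404/0.0004524 = 8.93 m/s; Re = 1.233e+04; ε/D = 5.42e-05; Haaland → f = 0.02924; ΔP_A = f(L/D)(ρV²/2) = 2.157e+07 Pa.
Pipe B: V = Q/A = 0.00404/0.0008296 = 4.87 m/s; Re = 9103; ε/D = 0.0132; Haaland → f = 0.04667; ΔP_B = f(L/D)(ρV²/2) = 6.843e+06 Pa.
ΔP_A/ΔP_B = 2.157e+07/6.843e+06 = 3.15.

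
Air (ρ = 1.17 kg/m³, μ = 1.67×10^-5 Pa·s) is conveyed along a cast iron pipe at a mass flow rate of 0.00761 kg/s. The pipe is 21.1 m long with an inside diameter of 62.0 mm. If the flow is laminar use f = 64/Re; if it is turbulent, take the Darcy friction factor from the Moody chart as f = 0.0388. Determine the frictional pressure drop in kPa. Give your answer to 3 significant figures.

ΔP ≈ 0.0359 kPa

A = πD²/4 = π(0.062)²/4 = 0.003019 m²; mean velocity V = ṁ/(ρA) = 0.00761/(1.17 · 0.003019) = 2.154 m/s.
Reynolds number Re = ρVD/μ = 1.17 · 2.154 · 0.062 / 1.67e-05 = 9358.
Re > 4000 → turbulent; use the Moody-chart value f = 0.0388.
Darcy-Weisbach: ΔP = f(L/D)(ρV²/2) = 0.0388·(21.1/0.062)·(1.17·2.154²/2) = 0.0388·340.3·2.715 = 35.85 Pa.
ΔP = 35.85 Pa = 0.0359 kPa.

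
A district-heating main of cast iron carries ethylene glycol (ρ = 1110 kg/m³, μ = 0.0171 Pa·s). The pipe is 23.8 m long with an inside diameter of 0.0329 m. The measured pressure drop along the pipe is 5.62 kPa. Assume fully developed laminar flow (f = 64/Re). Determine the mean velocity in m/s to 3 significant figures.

V ≈ 0.467 m/s

For laminar flow, f = 64/Re with Re = ρVD/μ, so Darcy-Weisbach reduces to ΔP = 32μLV/D². Solving for V: V = ΔP·D²/(32μL) = 5620·(0.0329)²/(32·0.0171·23.8) = 0.4671 m/s.
Check: Re = ρVD/μ = 1110·0.4671·0.0329/0.0171 = 997.5 < 2300, so the laminar assumption holds.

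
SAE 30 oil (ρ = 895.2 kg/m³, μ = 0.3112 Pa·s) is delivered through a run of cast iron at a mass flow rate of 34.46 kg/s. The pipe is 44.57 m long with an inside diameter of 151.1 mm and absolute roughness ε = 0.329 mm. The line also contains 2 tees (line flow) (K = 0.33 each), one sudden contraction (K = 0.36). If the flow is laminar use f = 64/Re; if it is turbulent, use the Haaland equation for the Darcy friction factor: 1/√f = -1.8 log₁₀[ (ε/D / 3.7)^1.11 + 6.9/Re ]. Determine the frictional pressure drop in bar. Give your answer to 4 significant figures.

A = πD²/4 = π(0.1511)²/4 = 0.01793 m²; mean velocity V = ṁ/(ρA) = 34.46/(895.2 · 0.01793) = 2.147 m/s.
Reynolds number Re = ρVD/μ = 895.2 · 2.147 · 0.1511 / 0.311 = 933.1.
Re < 2300 → laminar flow, so f = 64/Re = 64/933.1 = 0.06859 (the turbulent correlation is not needed).
Total minor-loss coefficient ΣK = 2·0.33 + 1·0.36 = 1.02.
ΔP = [f·L/D + ΣK]·(ρV²/2) = [0.06859·44.57/0.1511 + 1.02]·(895.2·2.147²/2) = [20.23 + 1.02]·2063 = 4.384e+04 Pa.
ΔP = 4.384e+04 Pa = 0.4384 bar.

ΔP ≈ 0.4384 bar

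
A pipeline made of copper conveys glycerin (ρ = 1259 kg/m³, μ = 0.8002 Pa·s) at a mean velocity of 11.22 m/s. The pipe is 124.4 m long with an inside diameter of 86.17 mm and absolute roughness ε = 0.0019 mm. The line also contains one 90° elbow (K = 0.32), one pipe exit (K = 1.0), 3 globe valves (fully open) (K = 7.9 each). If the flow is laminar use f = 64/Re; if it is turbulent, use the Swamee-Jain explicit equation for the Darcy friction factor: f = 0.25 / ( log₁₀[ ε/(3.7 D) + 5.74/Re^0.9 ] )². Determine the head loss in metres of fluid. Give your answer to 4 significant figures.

h_f ≈ 550.3 m

Reynolds number Re = ρVD/μ = 1259 · 11.22 · 0.08617 / 0.8 = 1521.
Re < 2300 → laminar flow, so f = 64/Re = 64/1521 = 0.04207 (the turbulent correlation is not needed).
Total minor-loss coefficient ΣK = 1·0.32 + 1·1 + 3·7.9 = 25.
ΔP = [f·L/D + ΣK]·(ρV²/2) = [0.04207·124.4/0.08617 + 25]·(1259·11.22²/2) = [60.74 + 25]·7.925e+04 = 6.796e+06 Pa.
Head loss h_f = ΔP/(ρg) = 6.796e+06/(1259·9.81) = 550.3 m.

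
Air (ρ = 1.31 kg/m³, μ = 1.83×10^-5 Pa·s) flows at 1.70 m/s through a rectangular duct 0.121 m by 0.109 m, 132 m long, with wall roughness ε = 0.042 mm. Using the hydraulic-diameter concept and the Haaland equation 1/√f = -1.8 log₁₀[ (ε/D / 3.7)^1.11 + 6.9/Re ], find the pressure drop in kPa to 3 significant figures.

ΔP ≈ 0.0627 kPa

Hydraulic diameter D_h = 4A/P = 4·(0.121·0.109)/(2·(0.121+0.109)) = 0.05276/0.46 = 0.1147 m.
Re = ρVD_h/μ = 1.31·1.7·0.1147/1.83e-05 = 1.396e+04.
ε/D_h = 4.2e-05/0.1147 = 0.000366; Haaland gives 1/√f = -1.8 log₁₀[3.59e-05+0.000494] = 5.896, so f = 0.02877.
ΔP = f(L/D_h)(ρV²/2) = 0.02877·132/0.1147·1.893 = 62.68 Pa.
ΔP = 0.0627 kPa.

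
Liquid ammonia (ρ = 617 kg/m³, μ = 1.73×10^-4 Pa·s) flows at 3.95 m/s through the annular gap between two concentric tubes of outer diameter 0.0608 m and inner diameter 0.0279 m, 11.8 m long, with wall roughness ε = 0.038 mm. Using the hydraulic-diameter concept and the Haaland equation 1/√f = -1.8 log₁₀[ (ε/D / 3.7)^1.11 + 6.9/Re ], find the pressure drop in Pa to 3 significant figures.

Hydraulic diameter D_h = 4A/P = D_o - D_i = 0.0608 - 0.0279 = 0.0329 m.
Re = ρVD_h/μ = 617·3.95·0.0329/0.000173 = 4.635e+05.
ε/D_h = 3.8e-05/0.0329 = 0.00116; Haaland gives 1/√f = -1.8 log₁₀[0.000128+1.49e-05] = 6.918, so f = 0.02089.
ΔP = f(L/D_h)(ρV²/2) = 0.02089·11.8/0.0329·4813 = 3.607e+04 Pa.

ΔP ≈ 36100 Pa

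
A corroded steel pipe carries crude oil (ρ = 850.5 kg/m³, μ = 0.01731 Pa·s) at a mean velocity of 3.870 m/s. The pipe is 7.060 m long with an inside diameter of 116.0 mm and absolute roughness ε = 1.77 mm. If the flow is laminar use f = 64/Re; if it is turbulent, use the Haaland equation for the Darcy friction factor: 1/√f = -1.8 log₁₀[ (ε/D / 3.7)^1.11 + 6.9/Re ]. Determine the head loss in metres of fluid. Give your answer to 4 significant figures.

h_f ≈ 2.137 m

Reynolds number Re = ρVD/μ = 850.5 · 3.87 · 0.116 / 0.0173 = 2.206e+04.
Re > 4000 → turbulent. Relative roughness ε/D = 0.00177/0.116 = 0.0153. Haaland: 1/√f = -1.8 log₁₀[(0.0153/3.7)^1.11 + 6.9/2.206e+04] = -1.8 log₁₀[0.00225 + 0.000313] = 4.663, so f = 0.04599.
Darcy-Weisbach: ΔP = f(L/D)(ρV²/2) = 0.04599·(7.06/0.116)·(850.5·3.87²/2) = 0.04599·60.86·6369 = 1.783e+04 Pa.
Head loss h_f = ΔP/(ρg) = 1.783e+04/(850.5·9.81) = 2.137 m.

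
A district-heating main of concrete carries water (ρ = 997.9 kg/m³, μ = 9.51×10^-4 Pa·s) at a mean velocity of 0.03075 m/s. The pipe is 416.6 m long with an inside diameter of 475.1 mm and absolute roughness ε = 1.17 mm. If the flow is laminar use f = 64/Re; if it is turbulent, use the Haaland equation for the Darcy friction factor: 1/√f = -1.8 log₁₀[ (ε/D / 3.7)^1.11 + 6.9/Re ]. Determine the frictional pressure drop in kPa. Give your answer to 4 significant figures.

ΔP ≈ 0.01306 kPa

Reynolds number Re = ρVD/μ = 997.9 · 0.03075 · 0.4751 / 0.000951 = 1.533e+04.
Re > 4000 → turbulent. Relative roughness ε/D = 0.00117/0.4751 = 0.00246. Haaland: 1/√f = -1.8 log₁₀[(0.00246/3.7)^1.11 + 6.9/1.533e+04] = -1.8 log₁₀[0.000298 + 0.00045] = 5.627, so f = 0.03158.
Darcy-Weisbach: ΔP = f(L/D)(ρV²/2) = 0.03158·(416.6/0.4751)·(997.9·0.03075²/2) = 0.03158·876.9·0.4718 = 13.06 Pa.
ΔP = 13.06 Pa = 0.01306 kPa.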